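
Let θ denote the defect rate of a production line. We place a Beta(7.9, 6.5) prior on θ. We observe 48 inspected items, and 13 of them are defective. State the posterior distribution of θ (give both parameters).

Posterior: Beta(20.9, 41.5)

The binomial likelihood is conjugate to the Beta prior: with 13 successes and 35 failures, the posterior is Beta(7.9+13, 6.5+35) = Beta(20.9, 41.5).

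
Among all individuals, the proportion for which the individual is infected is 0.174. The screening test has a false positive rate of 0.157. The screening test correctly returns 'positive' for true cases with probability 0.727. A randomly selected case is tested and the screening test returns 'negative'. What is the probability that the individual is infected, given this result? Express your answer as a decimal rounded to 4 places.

P(H | E) ≈ 0.0639

Write H for 'the individual is infected'. Prior odds H:¬H = 0.174/0.826 = 0.21065. For the 'negative' outcome, the likelihood ratio is 0.273/0.843 = 0.32384.
Posterior odds = 0.21065 × 0.32384 = 0.068219, so P(H|E) = 0.068219/(1+0.068219) = 0.0639.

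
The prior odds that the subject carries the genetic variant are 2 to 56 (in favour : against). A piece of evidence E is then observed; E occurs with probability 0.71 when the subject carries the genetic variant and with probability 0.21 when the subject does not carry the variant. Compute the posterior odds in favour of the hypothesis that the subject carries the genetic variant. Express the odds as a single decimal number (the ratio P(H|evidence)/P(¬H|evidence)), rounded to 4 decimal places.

Posterior odds ≈ 0.1207

Prior odds = 2/56 = 0.035714.
Likelihood ratio for E = 0.71/0.21 = 3.3810.
Posterior odds = prior odds × LR = 0.12075.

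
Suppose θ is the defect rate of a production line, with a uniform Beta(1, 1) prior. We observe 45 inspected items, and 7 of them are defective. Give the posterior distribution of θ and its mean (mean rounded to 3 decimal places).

Observing 7 successes and 38 failures updates Beta(1, 1) by adding the success and failure counts to the two shape parameters: α = 1+7 = 8, β = 1+38 = 39.
E[θ | data] = 8/(8+39) = 0.170.

Posterior: Beta(8, 39); mean ≈ 0.170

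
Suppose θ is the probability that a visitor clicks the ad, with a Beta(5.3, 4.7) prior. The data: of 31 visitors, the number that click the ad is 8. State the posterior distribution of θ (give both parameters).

Observing 8 successes and 23 failures updates Beta(5.3, 4.7) by adding the success and failure counts to the two shape parameters: α = 5.3+8 = 13.3, β = 4.7+23 = 27.7.

Posterior: Beta(13.3, 27.7)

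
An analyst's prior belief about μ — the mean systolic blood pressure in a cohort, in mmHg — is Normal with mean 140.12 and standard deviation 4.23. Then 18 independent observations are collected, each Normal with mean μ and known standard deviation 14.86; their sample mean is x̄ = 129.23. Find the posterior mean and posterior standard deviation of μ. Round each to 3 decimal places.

Posterior mean ≈ 133.659; posterior SD ≈ 2.698

Prior precision 1/τ₀² = 1/4.23² = 0.0558881; data precision n/σ² = 18/14.86² = 0.0815145.
Posterior precision = 0.0558881 + 0.0815145 = 0.137403, giving posterior SD = 1/√0.137403 = 2.698.
Posterior mean = (0.0558881·140.12 + 0.0815145·129.23) / 0.137403 = 133.659.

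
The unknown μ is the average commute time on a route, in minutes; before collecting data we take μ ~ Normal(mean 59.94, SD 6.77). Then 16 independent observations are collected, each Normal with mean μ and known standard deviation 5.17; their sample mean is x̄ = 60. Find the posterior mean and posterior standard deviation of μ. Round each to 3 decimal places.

With known σ, the Normal prior is conjugate. Weight on the data is w = (n/σ²)/(n/σ² + 1/τ₀²) = 0.598603/(0.598603+0.0218184) = 0.96483.
Posterior mean = w·x̄ + (1−w)·μ₀ = 0.96483·60 + 0.035167·59.94 = 59.998. Posterior variance = 1/(0.598603+0.0218184) = 1.61181, so SD = 1.270.

Posterior mean ≈ 59.998; posterior SD ≈ 1.270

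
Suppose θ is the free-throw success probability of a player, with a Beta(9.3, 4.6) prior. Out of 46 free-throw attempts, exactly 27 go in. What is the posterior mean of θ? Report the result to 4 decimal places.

Posterior mean ≈ 0.6060

Observing 27 successes and 19 failures updates Beta(9.3, 4.6) by adding the success and failure counts to the two shape parameters: α = 9.3+27 = 36.3, β = 4.6+19 = 23.6.
Posterior mean = α/(α+β) = 36.3/59.9 = 0.6060.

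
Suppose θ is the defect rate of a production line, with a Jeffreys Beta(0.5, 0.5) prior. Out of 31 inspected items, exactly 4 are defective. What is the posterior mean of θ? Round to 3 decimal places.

Posterior mean ≈ 0.141

Observing 4 successes and 27 failures updates Beta(0.5, 0.5) by adding the success and failure counts to the two shape parameters: α = 0.5+4 = 4.5, β = 0.5+27 = 27.5.
Posterior mean = α/(α+β) = 4.5/32 = 0.141.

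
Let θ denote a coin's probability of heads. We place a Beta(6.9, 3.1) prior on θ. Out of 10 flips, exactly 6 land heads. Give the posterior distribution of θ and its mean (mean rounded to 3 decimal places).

The binomial likelihood is conjugate to the Beta prior: with 6 successes and 4 failures, the posterior is Beta(6.9+6, 3.1+4) = Beta(12.9, 7.1).
E[θ | data] = 12.9/(12.9+7.1) = 0.645.

Posterior: Beta(12.9, 7.1); mean ≈ 0.645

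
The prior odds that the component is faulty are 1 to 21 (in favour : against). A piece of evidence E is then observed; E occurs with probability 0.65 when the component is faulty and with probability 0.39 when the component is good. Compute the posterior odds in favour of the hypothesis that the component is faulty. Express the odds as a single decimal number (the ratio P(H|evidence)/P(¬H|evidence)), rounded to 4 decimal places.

Posterior odds ≈ 0.0794

Prior odds = 1/21 = 0.047619. In log-odds, ln(0.047619) = -3.0445.
Add log likelihood ratio: ln(1.6667) = 0.51083.
Posterior log-odds = -2.5337, so posterior odds = exp(-2.5337) = 0.079365.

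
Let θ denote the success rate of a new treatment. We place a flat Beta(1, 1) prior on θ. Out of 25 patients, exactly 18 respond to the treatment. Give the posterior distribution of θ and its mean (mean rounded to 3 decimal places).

Observing 18 successes and 7 failures updates Beta(1, 1) by adding the success and failure counts to the two shape parameters: α = 1+18 = 19, β = 1+7 = 8.
E[θ | data] = 19/(19+8) = 0.704.

Posterior: Beta(19, 8); mean ≈ 0.704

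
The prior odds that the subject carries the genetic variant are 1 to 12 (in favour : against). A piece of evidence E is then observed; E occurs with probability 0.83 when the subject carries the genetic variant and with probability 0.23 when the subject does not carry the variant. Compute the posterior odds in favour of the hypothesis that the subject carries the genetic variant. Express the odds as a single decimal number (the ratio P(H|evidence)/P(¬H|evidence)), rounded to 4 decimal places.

Posterior odds ≈ 0.3007

Prior odds = 1/12 = 0.083333. In log-odds, ln(0.083333) = -2.4849.
Add log likelihood ratio: ln(3.6087) = 1.2833.
Posterior log-odds = -1.2016, so posterior odds = exp(-1.2016) = 0.30072.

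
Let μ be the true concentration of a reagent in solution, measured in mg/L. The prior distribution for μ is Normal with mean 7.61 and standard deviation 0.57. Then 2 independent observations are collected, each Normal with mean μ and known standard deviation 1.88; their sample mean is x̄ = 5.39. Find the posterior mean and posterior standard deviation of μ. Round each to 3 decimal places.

Prior precision 1/τ₀² = 1/0.57² = 3.07787; data precision n/σ² = 2/1.88² = 0.565867.
Posterior precision = 3.07787 + 0.565867 = 3.64374, giving posterior SD = 1/√3.64374 = 0.524.
Posterior mean = (3.07787·7.61 + 0.565867·5.39) / 3.64374 = 7.265.

Posterior mean ≈ 7.265; posterior SD ≈ 0.524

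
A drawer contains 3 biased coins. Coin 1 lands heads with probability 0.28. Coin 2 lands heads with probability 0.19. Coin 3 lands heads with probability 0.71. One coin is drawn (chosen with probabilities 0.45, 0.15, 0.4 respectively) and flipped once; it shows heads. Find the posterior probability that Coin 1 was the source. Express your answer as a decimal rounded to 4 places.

Tabulate prior·likelihood by source: [1] prior 0.45, lik 0.28, product 0.1260; [2] prior 0.15, lik 0.19, product 0.02850; [3] prior 0.4, lik 0.71, product 0.2840.
Normalizing constant = 0.43850; the posterior for Coin 1 is its product over the sum, 0.1260/0.43850 = 0.2873.

Posterior probability ≈ 0.2873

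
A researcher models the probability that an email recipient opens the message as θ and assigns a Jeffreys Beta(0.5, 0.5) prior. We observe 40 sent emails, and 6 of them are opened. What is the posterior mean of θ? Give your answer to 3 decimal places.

The binomial likelihood is conjugate to the Beta prior: with 6 successes and 34 failures, the posterior is Beta(0.5+6, 0.5+34) = Beta(6.5, 34.5).
E[θ | data] = 6.5/(6.5+34.5) = 0.159.

Posterior mean ≈ 0.159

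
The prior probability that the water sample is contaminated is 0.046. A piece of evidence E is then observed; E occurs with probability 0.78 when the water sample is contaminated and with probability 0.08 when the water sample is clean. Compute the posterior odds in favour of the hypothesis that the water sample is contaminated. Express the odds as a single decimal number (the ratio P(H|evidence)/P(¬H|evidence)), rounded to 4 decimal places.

Posterior odds ≈ 0.4701

Prior odds = 0.046/(1−0.046) = 0.048218.
Likelihood ratio for E = 0.78/0.08 = 9.7500.
Posterior odds = prior odds × LR = 0.47013.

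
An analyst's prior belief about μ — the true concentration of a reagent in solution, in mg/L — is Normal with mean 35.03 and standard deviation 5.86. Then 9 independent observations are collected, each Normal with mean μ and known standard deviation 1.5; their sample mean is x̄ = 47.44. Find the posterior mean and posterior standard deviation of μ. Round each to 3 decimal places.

With known σ, the Normal prior is conjugate. Weight on the data is w = (n/σ²)/(n/σ² + 1/τ₀²) = 4.00000/(4.00000+0.0291209) = 0.99277.
Posterior mean = w·x̄ + (1−w)·μ₀ = 0.99277·47.44 + 0.0072276·35.03 = 47.350. Posterior variance = 1/(4.00000+0.0291209) = 0.248193, so SD = 0.498.

Posterior mean ≈ 47.350; posterior SD ≈ 0.498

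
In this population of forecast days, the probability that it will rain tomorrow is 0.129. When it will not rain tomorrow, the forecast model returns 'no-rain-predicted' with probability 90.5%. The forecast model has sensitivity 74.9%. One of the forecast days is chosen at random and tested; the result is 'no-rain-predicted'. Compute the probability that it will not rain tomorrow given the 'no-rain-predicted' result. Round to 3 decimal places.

Write H for 'it will rain tomorrow'. Prior odds H:¬H = 0.129/0.871 = 0.14811. For the 'no-rain-predicted' outcome, the likelihood ratio is 0.251/0.905 = 0.27735.
Posterior odds = 0.14811 × 0.27735 = 0.041077, so P(H|E) = 0.041077/(1+0.041077) = 0.039. Then P(¬H|E) = 1 − 0.039 = 0.961.

P(¬H | E) ≈ 0.961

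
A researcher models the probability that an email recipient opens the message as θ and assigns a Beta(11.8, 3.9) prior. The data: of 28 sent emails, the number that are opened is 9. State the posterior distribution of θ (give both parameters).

Posterior: Beta(20.8, 22.9)

The binomial likelihood is conjugate to the Beta prior: with 9 successes and 19 failures, the posterior is Beta(11.8+9, 3.9+19) = Beta(20.8, 22.9).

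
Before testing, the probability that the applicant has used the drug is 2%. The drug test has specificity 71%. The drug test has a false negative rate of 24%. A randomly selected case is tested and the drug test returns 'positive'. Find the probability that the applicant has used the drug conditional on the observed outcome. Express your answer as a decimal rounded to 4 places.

Let H be the event that the applicant has used the drug. P(H) = 0.02, so P(¬H) = 0.98. With E the 'positive' result, P(E|H) = 0.76 and P(E|¬H) = 0.29.
P(E) = 0.76·0.02 + 0.29·0.98 = 0.015200 + 0.28420 = 0.29940.
By Bayes' theorem, P(H|E) = 0.015200 / 0.29940 = 0.0508.

P(H | E) ≈ 0.0508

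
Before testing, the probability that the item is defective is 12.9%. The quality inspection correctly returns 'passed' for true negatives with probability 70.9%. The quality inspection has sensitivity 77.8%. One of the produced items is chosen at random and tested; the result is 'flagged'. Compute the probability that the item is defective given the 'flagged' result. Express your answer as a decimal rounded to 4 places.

Let H be the event that the item is defective. P(H) = 0.129, so P(¬H) = 0.871. With E the 'flagged' result, P(E|H) = 0.778 and P(E|¬H) = 0.291.
P(E) = 0.778·0.129 + 0.291·0.871 = 0.10036 + 0.25346 = 0.35382.
By Bayes' theorem, P(H|E) = 0.10036 / 0.35382 = 0.2837.

P(H | E) ≈ 0.2837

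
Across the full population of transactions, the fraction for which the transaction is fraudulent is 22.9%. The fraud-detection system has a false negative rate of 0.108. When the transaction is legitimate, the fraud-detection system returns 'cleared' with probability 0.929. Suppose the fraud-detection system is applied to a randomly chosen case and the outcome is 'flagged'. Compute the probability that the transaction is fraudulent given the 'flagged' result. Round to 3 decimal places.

P(H | E) ≈ 0.789

Write H for 'the transaction is fraudulent'. Prior odds H:¬H = 0.229/0.771 = 0.29702. For the 'flagged' outcome, the likelihood ratio is 0.892/0.071 = 12.563.
Posterior odds = 0.29702 × 12.563 = 3.7315, so P(H|E) = 3.7315/(1+3.7315) = 0.789.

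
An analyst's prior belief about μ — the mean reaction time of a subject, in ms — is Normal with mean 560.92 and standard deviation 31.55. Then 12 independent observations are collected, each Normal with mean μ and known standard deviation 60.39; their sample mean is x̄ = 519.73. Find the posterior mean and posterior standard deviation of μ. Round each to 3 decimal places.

Prior precision 1/τ₀² = 1/31.55² = 0.00100462; data precision n/σ² = 12/60.39² = 0.00329042.
Posterior precision = 0.00100462 + 0.00329042 = 0.00429504, giving posterior SD = 1/√0.00429504 = 15.259.
Posterior mean = (0.00100462·560.92 + 0.00329042·519.73) / 0.00429504 = 529.364.

Posterior mean ≈ 529.364; posterior SD ≈ 15.259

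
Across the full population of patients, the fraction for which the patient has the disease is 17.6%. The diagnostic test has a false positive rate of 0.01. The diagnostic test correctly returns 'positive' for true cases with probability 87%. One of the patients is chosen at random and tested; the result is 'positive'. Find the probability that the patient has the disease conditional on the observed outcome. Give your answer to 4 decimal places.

Write H for 'the patient has the disease'. Prior odds H:¬H = 0.176/0.824 = 0.21359. For the 'positive' outcome, the likelihood ratio is 0.87/0.01 = 87.000.
Posterior odds = 0.21359 × 87.000 = 18.583, so P(H|E) = 18.583/(1+18.583) = 0.9489.

P(H | E) ≈ 0.9489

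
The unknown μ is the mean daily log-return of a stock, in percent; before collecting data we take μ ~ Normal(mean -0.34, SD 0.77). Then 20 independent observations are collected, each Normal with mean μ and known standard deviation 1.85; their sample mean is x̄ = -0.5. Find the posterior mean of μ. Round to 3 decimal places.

Prior precision 1/τ₀² = 1/0.77² = 1.68663; data precision n/σ² = 20/1.85² = 5.84368.
Posterior precision = 1.68663 + 5.84368 = 7.53031.
Posterior mean = (1.68663·-0.34 + 5.84368·-0.5) / 7.53031 = -0.464.

Posterior mean ≈ -0.464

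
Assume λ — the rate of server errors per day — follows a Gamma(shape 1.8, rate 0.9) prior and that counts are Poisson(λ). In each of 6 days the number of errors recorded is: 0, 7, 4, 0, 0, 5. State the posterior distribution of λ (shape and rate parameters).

Posterior: Gamma(shape=17.8, rate=6.9)

The Poisson likelihood adds the total count to the shape and the number of exposure periods to the rate. Here ∑xᵢ = 16 and n = 6, so shape 1.8→17.8 and rate 0.9→6.9.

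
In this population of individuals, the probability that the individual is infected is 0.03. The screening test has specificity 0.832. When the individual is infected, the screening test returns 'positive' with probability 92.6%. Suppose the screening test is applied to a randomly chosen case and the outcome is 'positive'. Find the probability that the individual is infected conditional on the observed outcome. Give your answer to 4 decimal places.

Let H be the event that the individual is infected. P(H) = 0.03, so P(¬H) = 0.97. With E the 'positive' result, P(E|H) = 0.926 and P(E|¬H) = 0.168.
P(E) = 0.926·0.03 + 0.168·0.97 = 0.027780 + 0.16296 = 0.19074.
By Bayes' theorem, P(H|E) = 0.027780 / 0.19074 = 0.1456.

P(H | E) ≈ 0.1456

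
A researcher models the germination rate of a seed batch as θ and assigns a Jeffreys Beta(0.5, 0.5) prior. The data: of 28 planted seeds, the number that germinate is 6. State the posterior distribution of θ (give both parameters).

Posterior: Beta(6.5, 22.5)

Observing 6 successes and 22 failures updates Beta(0.5, 0.5) by adding the success and failure counts to the two shape parameters: α = 0.5+6 = 6.5, β = 0.5+22 = 22.5.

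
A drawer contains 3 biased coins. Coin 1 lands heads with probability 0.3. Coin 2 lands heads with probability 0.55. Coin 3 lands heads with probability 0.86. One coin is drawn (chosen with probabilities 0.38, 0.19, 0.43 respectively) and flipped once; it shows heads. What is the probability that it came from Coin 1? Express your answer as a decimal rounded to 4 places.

Posterior probability ≈ 0.1938

Tabulate prior·likelihood by source: [1] prior 0.38, lik 0.3, product 0.1140; [2] prior 0.19, lik 0.55, product 0.1045; [3] prior 0.43, lik 0.86, product 0.3698.
Normalizing constant = 0.58830; the posterior for Coin 1 is its product over the sum, 0.1140/0.58830 = 0.1938.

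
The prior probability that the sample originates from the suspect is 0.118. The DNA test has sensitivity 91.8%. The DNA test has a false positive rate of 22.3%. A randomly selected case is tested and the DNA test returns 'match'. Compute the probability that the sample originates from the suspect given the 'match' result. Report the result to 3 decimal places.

P(H | E) ≈ 0.355

Write H for 'the sample originates from the suspect'. Prior odds H:¬H = 0.118/0.882 = 0.13379. For the 'match' outcome, the likelihood ratio is 0.918/0.223 = 4.1166.
Posterior odds = 0.13379 × 4.1166 = 0.55075, so P(H|E) = 0.55075/(1+0.55075) = 0.355.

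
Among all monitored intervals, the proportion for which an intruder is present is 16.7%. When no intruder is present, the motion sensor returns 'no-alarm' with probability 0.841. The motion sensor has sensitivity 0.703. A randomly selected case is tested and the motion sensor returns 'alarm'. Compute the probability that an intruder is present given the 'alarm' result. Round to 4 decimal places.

P(H | E) ≈ 0.4699

Let H be the event that an intruder is present. P(H) = 0.167, so P(¬H) = 0.833. With E the 'alarm' result, P(E|H) = 0.703 and P(E|¬H) = 0.159.
P(E) = 0.703·0.167 + 0.159·0.833 = 0.11740 + 0.13245 = 0.24985.
By Bayes' theorem, P(H|E) = 0.11740 / 0.24985 = 0.4699.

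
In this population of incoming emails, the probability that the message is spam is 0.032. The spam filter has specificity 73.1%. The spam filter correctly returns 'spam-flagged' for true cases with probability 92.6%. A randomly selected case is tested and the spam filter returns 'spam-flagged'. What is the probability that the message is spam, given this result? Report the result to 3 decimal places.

P(H | E) ≈ 0.102

Write H for 'the message is spam'. Prior odds H:¬H = 0.032/0.968 = 0.033058. For the 'spam-flagged' outcome, the likelihood ratio is 0.926/0.269 = 3.4424.
Posterior odds = 0.033058 × 3.4424 = 0.11380, so P(H|E) = 0.11380/(1+0.11380) = 0.102.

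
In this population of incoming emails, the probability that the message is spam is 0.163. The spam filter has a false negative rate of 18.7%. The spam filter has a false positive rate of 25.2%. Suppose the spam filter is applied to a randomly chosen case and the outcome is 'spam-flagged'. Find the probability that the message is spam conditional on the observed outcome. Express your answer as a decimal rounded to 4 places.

P(H | E) ≈ 0.3859

Let H be the event that the message is spam. P(H) = 0.163, so P(¬H) = 0.837. With E the 'spam-flagged' result, P(E|H) = 0.813 and P(E|¬H) = 0.252.
P(E) = 0.813·0.163 + 0.252·0.837 = 0.13252 + 0.21092 = 0.34344.
By Bayes' theorem, P(H|E) = 0.13252 / 0.34344 = 0.3859.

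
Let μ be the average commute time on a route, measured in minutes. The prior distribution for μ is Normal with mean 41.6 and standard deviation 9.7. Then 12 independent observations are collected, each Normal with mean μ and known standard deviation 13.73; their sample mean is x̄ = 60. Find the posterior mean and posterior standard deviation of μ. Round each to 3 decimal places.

Posterior mean ≈ 57.367; posterior SD ≈ 3.669

With known σ, the Normal prior is conjugate. Weight on the data is w = (n/σ²)/(n/σ² + 1/τ₀²) = 0.0636561/(0.0636561+0.0106281) = 0.85693.
Posterior mean = w·x̄ + (1−w)·μ₀ = 0.85693·60 + 0.14307·41.6 = 57.367. Posterior variance = 1/(0.0636561+0.0106281) = 13.4618, so SD = 3.669.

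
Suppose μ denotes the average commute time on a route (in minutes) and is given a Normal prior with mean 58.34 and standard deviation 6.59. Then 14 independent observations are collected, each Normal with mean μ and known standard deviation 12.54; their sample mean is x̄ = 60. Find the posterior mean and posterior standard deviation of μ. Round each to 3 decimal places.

Posterior mean ≈ 59.659; posterior SD ≈ 2.987

Prior precision 1/τ₀² = 1/6.59² = 0.0230266; data precision n/σ² = 14/12.54² = 0.0890293.
Posterior precision = 0.0230266 + 0.0890293 = 0.112056, giving posterior SD = 1/√0.112056 = 2.987.
Posterior mean = (0.0230266·58.34 + 0.0890293·60) / 0.112056 = 59.659.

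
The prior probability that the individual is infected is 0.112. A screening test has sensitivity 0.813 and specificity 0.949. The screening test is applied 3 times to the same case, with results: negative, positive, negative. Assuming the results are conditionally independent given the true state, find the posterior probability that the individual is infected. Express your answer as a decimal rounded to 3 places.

With H the event that the individual is infected, the joint likelihood of the observed sequence is P(data|H) = 0.187·0.813·0.187 = 0.028430 and P(data|¬H) = 0.949·0.051·0.949 = 0.045931.
Bayes: P(H|data) = 0.112·0.028430 / (0.112·0.028430 + 0.888·0.045931) = 0.0031841/0.043971 = 0.0724.

Posterior P(H) ≈ 0.072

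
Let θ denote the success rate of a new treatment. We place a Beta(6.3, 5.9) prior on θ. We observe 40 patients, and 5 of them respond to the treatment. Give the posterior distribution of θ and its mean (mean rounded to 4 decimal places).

Posterior: Beta(11.3, 40.9); mean ≈ 0.2165

The binomial likelihood is conjugate to the Beta prior: with 5 successes and 35 failures, the posterior is Beta(6.3+5, 5.9+35) = Beta(11.3, 40.9).
E[θ | data] = 11.3/(11.3+40.9) = 0.2165.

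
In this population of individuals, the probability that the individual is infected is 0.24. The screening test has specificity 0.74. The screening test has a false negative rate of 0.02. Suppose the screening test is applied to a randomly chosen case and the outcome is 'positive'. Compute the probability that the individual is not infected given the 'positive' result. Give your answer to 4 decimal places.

Let H be the event that the individual is infected. P(H) = 0.24, so P(¬H) = 0.76. With E the 'positive' result, P(E|H) = 0.98 and P(E|¬H) = 0.26.
P(E) = 0.98·0.24 + 0.26·0.76 = 0.23520 + 0.19760 = 0.43280.
By Bayes' theorem, P(H|E) = 0.23520 / 0.43280 = 0.5434. Hence P(¬H|E) = 1 − 0.5434 = 0.4566.

P(¬H | E) ≈ 0.4566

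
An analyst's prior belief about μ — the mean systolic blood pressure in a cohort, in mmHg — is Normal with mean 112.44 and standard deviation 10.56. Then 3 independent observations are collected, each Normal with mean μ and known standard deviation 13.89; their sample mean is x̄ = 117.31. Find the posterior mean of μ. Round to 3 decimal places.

Posterior mean ≈ 115.529

Prior precision 1/τ₀² = 1/10.56² = 0.00896752; data precision n/σ² = 3/13.89² = 0.0155495.
Posterior precision = 0.00896752 + 0.0155495 = 0.0245170.
Posterior mean = (0.00896752·112.44 + 0.0155495·117.31) / 0.0245170 = 115.529.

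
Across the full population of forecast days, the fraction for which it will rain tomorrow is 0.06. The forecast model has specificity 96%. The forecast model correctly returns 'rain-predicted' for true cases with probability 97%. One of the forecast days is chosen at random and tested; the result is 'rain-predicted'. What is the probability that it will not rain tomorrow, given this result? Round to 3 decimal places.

Write H for 'it will rain tomorrow'. Prior odds H:¬H = 0.06/0.94 = 0.063830. For the 'rain-predicted' outcome, the likelihood ratio is 0.97/0.04 = 24.250.
Posterior odds = 0.063830 × 24.250 = 1.5479, so P(H|E) = 1.5479/(1+1.5479) = 0.608. Then P(¬H|E) = 1 − 0.608 = 0.392.

P(¬H | E) ≈ 0.392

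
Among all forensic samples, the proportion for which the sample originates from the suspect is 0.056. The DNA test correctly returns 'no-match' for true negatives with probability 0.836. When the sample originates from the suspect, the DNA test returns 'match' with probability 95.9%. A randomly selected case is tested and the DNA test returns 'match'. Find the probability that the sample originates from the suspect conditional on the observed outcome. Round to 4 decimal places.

P(H | E) ≈ 0.2575

Write H for 'the sample originates from the suspect'. Prior odds H:¬H = 0.056/0.944 = 0.059322. For the 'match' outcome, the likelihood ratio is 0.959/0.164 = 5.8476.
Posterior odds = 0.059322 × 5.8476 = 0.34689, so P(H|E) = 0.34689/(1+0.34689) = 0.2575.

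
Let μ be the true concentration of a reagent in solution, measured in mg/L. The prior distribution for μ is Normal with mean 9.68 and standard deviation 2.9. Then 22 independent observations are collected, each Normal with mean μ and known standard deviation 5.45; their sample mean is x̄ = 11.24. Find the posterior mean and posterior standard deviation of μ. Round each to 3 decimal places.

Posterior mean ≈ 11.024; posterior SD ≈ 1.079

With known σ, the Normal prior is conjugate. Weight on the data is w = (n/σ²)/(n/σ² + 1/τ₀²) = 0.740678/(0.740678+0.118906) = 0.86167.
Posterior mean = w·x̄ + (1−w)·μ₀ = 0.86167·11.24 + 0.13833·9.68 = 11.024. Posterior variance = 1/(0.740678+0.118906) = 1.16335, so SD = 1.079.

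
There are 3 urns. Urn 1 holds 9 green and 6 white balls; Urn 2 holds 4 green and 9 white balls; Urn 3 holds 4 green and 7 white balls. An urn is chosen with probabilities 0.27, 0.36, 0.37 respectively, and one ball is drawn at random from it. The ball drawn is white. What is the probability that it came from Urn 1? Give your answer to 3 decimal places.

Posterior probability ≈ 0.182

Tabulate prior·likelihood by source: [1] prior 0.27, lik 0.4, product 0.1080; [2] prior 0.36, lik 0.6923, product 0.2492; [3] prior 0.37, lik 0.6364, product 0.2355.
Normalizing constant = 0.59269; the posterior for Urn 1 is its product over the sum, 0.1080/0.59269 = 0.182.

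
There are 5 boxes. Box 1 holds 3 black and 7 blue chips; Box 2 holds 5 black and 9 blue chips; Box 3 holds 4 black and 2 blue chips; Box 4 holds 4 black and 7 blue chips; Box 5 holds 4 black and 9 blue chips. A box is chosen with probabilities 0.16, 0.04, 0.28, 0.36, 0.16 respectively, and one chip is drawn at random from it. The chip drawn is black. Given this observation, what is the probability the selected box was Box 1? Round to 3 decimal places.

P(black|Box 1) = 0.3; P(black|Box 2) = 0.3571; P(black|Box 3) = 0.6667; P(black|Box 4) = 0.3636; P(black|Box 5) = 0.3077.
Prior × likelihood for each source: 0.16·0.3=0.04800, 0.04·0.3571=0.01429, 0.28·0.6667=0.1867, 0.36·0.3636=0.1309, 0.16·0.3077=0.04923. Summing gives P(black) = 0.42909.
P(Box 1 | black) = 0.04800 / 0.42909 = 0.112.

Posterior probability ≈ 0.112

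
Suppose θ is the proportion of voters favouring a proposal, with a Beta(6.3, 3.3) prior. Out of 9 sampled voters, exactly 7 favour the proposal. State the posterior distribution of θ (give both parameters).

The binomial likelihood is conjugate to the Beta prior: with 7 successes and 2 failures, the posterior is Beta(6.3+7, 3.3+2) = Beta(13.3, 5.3).

Posterior: Beta(13.3, 5.3)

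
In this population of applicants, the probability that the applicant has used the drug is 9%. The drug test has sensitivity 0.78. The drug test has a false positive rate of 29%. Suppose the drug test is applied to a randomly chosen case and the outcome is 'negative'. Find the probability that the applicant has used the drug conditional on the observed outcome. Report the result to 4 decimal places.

P(H | E) ≈ 0.0297

Write H for 'the applicant has used the drug'. Prior odds H:¬H = 0.09/0.91 = 0.098901. For the 'negative' outcome, the likelihood ratio is 0.22/0.71 = 0.30986.
Posterior odds = 0.098901 × 0.30986 = 0.030645, so P(H|E) = 0.030645/(1+0.030645) = 0.0297.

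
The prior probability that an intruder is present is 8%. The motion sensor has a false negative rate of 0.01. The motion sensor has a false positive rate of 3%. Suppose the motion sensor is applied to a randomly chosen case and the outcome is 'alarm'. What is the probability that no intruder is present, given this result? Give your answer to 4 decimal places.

Write H for 'an intruder is present'. Prior odds H:¬H = 0.08/0.92 = 0.086957. For the 'alarm' outcome, the likelihood ratio is 0.99/0.03 = 33.000.
Posterior odds = 0.086957 × 33.000 = 2.8696, so P(H|E) = 2.8696/(1+2.8696) = 0.7416. Then P(¬H|E) = 1 − 0.7416 = 0.2584.

P(¬H | E) ≈ 0.2584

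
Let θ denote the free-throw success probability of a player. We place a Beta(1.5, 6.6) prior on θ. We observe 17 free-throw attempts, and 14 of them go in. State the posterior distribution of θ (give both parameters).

The binomial likelihood is conjugate to the Beta prior: with 14 successes and 3 failures, the posterior is Beta(1.5+14, 6.6+3) = Beta(15.5, 9.6).

Posterior: Beta(15.5, 9.6)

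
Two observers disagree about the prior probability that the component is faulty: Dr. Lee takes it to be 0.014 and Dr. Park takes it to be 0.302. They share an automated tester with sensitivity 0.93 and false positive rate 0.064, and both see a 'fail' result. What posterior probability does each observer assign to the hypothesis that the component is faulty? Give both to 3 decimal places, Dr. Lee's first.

Dr. Lee: 0.171; Dr. Park: 0.863

P('+'|H) = 0.93, P('+'|¬H) = 0.064.
Dr. Lee: numerator 0.93·0.014 = 0.013020; evidence = 0.013020+0.064·0.986 = 0.076124; posterior = 0.171.
Dr. Park: numerator 0.93·0.302 = 0.28086; evidence = 0.28086+0.064·0.698 = 0.32553; posterior = 0.863.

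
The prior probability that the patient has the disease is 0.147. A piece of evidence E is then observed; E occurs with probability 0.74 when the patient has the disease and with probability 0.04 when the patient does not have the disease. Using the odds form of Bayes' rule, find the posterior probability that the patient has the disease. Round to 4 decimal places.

Posterior probability ≈ 0.7612

Prior odds = 0.147/(1−0.147) = 0.17233.
Likelihood ratio for E = 0.74/0.04 = 18.500.
Posterior odds = prior odds × LR = 3.1882.
Posterior probability = odds/(1+odds) = 3.1882/4.1882 = 0.7612.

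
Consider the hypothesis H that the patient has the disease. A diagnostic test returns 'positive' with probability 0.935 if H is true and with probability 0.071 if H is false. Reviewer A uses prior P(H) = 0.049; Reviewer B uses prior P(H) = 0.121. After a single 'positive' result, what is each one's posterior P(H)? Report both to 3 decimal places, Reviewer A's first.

Reviewer A: 0.404; Reviewer B: 0.644

P('+'|H) = 0.935, P('+'|¬H) = 0.071.
Reviewer A: numerator 0.935·0.049 = 0.045815; evidence = 0.045815+0.071·0.951 = 0.11334; posterior = 0.404.
Reviewer B: numerator 0.935·0.121 = 0.11313; evidence = 0.11313+0.071·0.879 = 0.17554; posterior = 0.644.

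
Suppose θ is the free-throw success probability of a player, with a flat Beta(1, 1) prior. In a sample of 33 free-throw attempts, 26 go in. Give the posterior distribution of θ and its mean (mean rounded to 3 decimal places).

Observing 26 successes and 7 failures updates Beta(1, 1) by adding the success and failure counts to the two shape parameters: α = 1+26 = 27, β = 1+7 = 8.
E[θ | data] = 27/(27+8) = 0.771.

Posterior: Beta(27, 8); mean ≈ 0.771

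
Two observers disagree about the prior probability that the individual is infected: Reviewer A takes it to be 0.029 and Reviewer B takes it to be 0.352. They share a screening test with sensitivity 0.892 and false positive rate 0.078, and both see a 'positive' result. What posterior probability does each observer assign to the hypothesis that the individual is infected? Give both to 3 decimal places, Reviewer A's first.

Reviewer A: 0.255; Reviewer B: 0.861

P('+'|H) = 0.892, P('+'|¬H) = 0.078.
Reviewer A: numerator 0.892·0.029 = 0.025868; evidence = 0.025868+0.078·0.971 = 0.10161; posterior = 0.255.
Reviewer B: numerator 0.892·0.352 = 0.31398; evidence = 0.31398+0.078·0.648 = 0.36453; posterior = 0.861.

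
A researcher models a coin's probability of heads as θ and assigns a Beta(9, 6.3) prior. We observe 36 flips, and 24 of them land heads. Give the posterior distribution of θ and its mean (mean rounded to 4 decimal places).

Posterior: Beta(33, 18.3); mean ≈ 0.6433

Observing 24 successes and 12 failures updates Beta(9, 6.3) by adding the success and failure counts to the two shape parameters: α = 9+24 = 33, β = 6.3+12 = 18.3.
E[θ | data] = 33/(33+18.3) = 0.6433.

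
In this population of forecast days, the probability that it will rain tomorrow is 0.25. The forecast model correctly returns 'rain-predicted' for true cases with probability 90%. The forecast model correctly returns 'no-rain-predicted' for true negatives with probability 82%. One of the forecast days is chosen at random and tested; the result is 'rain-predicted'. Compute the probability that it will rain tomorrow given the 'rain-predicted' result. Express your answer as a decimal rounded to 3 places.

Let H be the event that it will rain tomorrow. P(H) = 0.25, so P(¬H) = 0.75. With E the 'rain-predicted' result, P(E|H) = 0.9 and P(E|¬H) = 0.18.
P(E) = 0.9·0.25 + 0.18·0.75 = 0.22500 + 0.13500 = 0.36000.
By Bayes' theorem, P(H|E) = 0.22500 / 0.36000 = 0.625.

P(H | E) ≈ 0.625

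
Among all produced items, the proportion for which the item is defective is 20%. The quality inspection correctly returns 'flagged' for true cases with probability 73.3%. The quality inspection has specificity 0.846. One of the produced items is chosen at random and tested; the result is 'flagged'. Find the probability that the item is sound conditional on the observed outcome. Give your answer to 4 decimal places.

P(¬H | E) ≈ 0.4566

Let H be the event that the item is defective. P(H) = 0.2, so P(¬H) = 0.8. With E the 'flagged' result, P(E|H) = 0.733 and P(E|¬H) = 0.154.
P(E) = 0.733·0.2 + 0.154·0.8 = 0.14660 + 0.12320 = 0.26980.
By Bayes' theorem, P(H|E) = 0.14660 / 0.26980 = 0.5434. Hence P(¬H|E) = 1 − 0.5434 = 0.4566.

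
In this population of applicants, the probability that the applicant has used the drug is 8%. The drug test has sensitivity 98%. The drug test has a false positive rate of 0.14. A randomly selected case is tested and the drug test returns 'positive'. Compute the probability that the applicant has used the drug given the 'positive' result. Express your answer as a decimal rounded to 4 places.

Write H for 'the applicant has used the drug'. Prior odds H:¬H = 0.08/0.92 = 0.086957. For the 'positive' outcome, the likelihood ratio is 0.98/0.14 = 7.0000.
Posterior odds = 0.086957 × 7.0000 = 0.60870, so P(H|E) = 0.60870/(1+0.60870) = 0.3784.

P(H | E) ≈ 0.3784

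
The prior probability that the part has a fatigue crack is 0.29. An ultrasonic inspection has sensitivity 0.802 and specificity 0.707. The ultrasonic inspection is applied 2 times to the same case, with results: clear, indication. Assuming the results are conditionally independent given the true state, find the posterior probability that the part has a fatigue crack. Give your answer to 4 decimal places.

Posterior P(H) ≈ 0.2384

Let H be the event that the part has a fatigue crack; start with P(H) = 0.29. P('indication'|H) = 0.802, P('indication'|¬H) = 0.293.
Update on result 1 ('clear'): P(H) ← 0.198·0.2900 / (0.198·0.2900 + 0.707·0.7100) = 0.057420/0.55939 = 0.1026.
Update on result 2 ('indication'): P(H) ← 0.802·0.1026 / (0.802·0.1026 + 0.293·0.8974) = 0.082323/0.34525 = 0.2384.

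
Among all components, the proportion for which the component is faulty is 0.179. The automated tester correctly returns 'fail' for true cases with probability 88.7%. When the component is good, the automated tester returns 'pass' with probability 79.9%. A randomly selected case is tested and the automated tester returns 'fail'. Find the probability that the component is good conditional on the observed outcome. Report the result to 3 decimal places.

P(¬H | E) ≈ 0.510

Let H be the event that the component is faulty. P(H) = 0.179, so P(¬H) = 0.821. With E the 'fail' result, P(E|H) = 0.887 and P(E|¬H) = 0.201.
P(E) = 0.887·0.179 + 0.201·0.821 = 0.15877 + 0.16502 = 0.32379.
By Bayes' theorem, P(H|E) = 0.15877 / 0.32379 = 0.490. Hence P(¬H|E) = 1 − 0.490 = 0.510.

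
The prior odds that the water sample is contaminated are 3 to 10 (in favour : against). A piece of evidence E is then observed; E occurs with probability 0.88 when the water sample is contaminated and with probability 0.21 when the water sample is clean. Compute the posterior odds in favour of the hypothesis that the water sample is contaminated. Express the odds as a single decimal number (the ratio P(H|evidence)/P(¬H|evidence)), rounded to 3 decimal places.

Posterior odds ≈ 1.257

Prior odds = 3/10 = 0.30000. In log-odds, ln(0.30000) = -1.2040.
Add log likelihood ratio: ln(4.1905) = 1.4328.
Posterior log-odds = 0.22884, so posterior odds = exp(0.22884) = 1.2571.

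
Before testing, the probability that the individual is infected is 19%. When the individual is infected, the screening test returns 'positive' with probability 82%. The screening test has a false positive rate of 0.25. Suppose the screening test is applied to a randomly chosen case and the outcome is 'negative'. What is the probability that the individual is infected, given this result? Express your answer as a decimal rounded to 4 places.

P(H | E) ≈ 0.0533

Write H for 'the individual is infected'. Prior odds H:¬H = 0.19/0.81 = 0.23457. For the 'negative' outcome, the likelihood ratio is 0.18/0.75 = 0.24000.
Posterior odds = 0.23457 × 0.24000 = 0.056296, so P(H|E) = 0.056296/(1+0.056296) = 0.0533.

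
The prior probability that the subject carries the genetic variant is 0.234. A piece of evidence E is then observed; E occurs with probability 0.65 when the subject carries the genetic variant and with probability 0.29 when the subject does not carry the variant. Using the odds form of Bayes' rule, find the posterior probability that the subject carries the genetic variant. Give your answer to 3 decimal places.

Prior odds = 0.234/(1−0.234) = 0.30548. In log-odds, ln(0.30548) = -1.1859.
Add log likelihood ratio: ln(2.2414) = 0.80709.
Posterior log-odds = -0.37877, so posterior odds = exp(-0.37877) = 0.68470. Converting, P(H|E) = 0.68470/1.6847 = 0.406.

Posterior probability ≈ 0.406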